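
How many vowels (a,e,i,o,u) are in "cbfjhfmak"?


Input: cbfjhfmak
Checking each character:
  'c' at position 0: consonant
  'b' at position 1: consonant
  'f' at position 2: consonant
  'j' at position 3: consonant
  'h' at position 4: consonant
  'f' at position 5: consonant
  'm' at position 6: consonant
  'a' at position 7: vowel (running total: 1)
  'k' at position 8: consonant
Total vowels: 1

1


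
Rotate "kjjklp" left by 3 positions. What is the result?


Input: "kjjklp", rotate left by 3
First 3 characters: "kjj"
Remaining characters: "klp"
Concatenate remaining + first: "klp" + "kjj" = "klpkjj"

klpkjj


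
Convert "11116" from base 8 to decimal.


Input: "11116" in base 8
Positional expansion:
  Digit '1' (value 1) x 8^4 = 4096
  Digit '1' (value 1) x 8^3 = 512
  Digit '1' (value 1) x 8^2 = 64
  Digit '1' (value 1) x 8^1 = 8
  Digit '6' (value 6) x 8^0 = 6
Sum = 4686

4686


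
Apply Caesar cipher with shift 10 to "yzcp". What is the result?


Caesar cipher: shift "yzcp" by 10
  'y' (pos 24) + 10 = pos 8 = 'i'
  'z' (pos 25) + 10 = pos 9 = 'j'
  'c' (pos 2) + 10 = pos 12 = 'm'
  'p' (pos 15) + 10 = pos 25 = 'z'
Result: ijmz

ijmz


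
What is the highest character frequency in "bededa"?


Input: bededa
Character counts:
  'a': 1
  'b': 1
  'd': 2
  'e': 2
Maximum frequency: 2

2


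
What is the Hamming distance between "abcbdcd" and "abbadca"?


Comparing "abcbdcd" and "abbadca" position by position:
  Position 0: 'a' vs 'a' => same
  Position 1: 'b' vs 'b' => same
  Position 2: 'c' vs 'b' => differ
  Position 3: 'b' vs 'a' => differ
  Position 4: 'd' vs 'd' => same
  Position 5: 'c' vs 'c' => same
  Position 6: 'd' vs 'a' => differ
Total differences (Hamming distance): 3

3


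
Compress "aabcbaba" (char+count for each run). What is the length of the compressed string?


Input: aabcbaba
Runs:
  'a' x 2 => "a2"
  'b' x 1 => "b1"
  'c' x 1 => "c1"
  'b' x 1 => "b1"
  'a' x 1 => "a1"
  'b' x 1 => "b1"
  'a' x 1 => "a1"
Compressed: "a2b1c1b1a1b1a1"
Compressed length: 14

14


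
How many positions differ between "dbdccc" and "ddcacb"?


Comparing "dbdccc" and "ddcacb" position by position:
  Position 0: 'd' vs 'd' => same
  Position 1: 'b' vs 'd' => DIFFER
  Position 2: 'd' vs 'c' => DIFFER
  Position 3: 'c' vs 'a' => DIFFER
  Position 4: 'c' vs 'c' => same
  Position 5: 'c' vs 'b' => DIFFER
Positions that differ: 4

4


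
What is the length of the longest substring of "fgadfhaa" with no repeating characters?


Input: "fgadfhaa"
Sliding window (track last position of each char):
  Position 0 ('f'): window [0,0] length 1 -- new best
  Position 1 ('g'): window [0,1] length 2 -- new best
  Position 2 ('a'): window [0,2] length 3 -- new best
  Position 3 ('d'): window [0,3] length 4 -- new best
  Position 4 ('f'): repeat (last at 0), move window start to 1
  Position 4 ('f'): window [1,4] length 4
  Position 5 ('h'): window [1,5] length 5 -- new best
  Position 6 ('a'): repeat (last at 2), move window start to 3
  Position 6 ('a'): window [3,6] length 4
  Position 7 ('a'): repeat (last at 6), move window start to 7
  Position 7 ('a'): window [7,7] length 1
Longest substring with no repeats: "gadfh" with length 5

5


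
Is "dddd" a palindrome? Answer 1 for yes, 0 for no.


Input: dddd
Reversed: dddd
  Compare pos 0 ('d') with pos 3 ('d'): match
  Compare pos 1 ('d') with pos 2 ('d'): match
Result: palindrome

1


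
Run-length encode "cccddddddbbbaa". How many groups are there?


Input: cccddddddbbbaa
Scanning for consecutive runs:
  Group 1: 'c' x 3 (positions 0-2)
  Group 2: 'd' x 6 (positions 3-8)
  Group 3: 'b' x 3 (positions 9-11)
  Group 4: 'a' x 2 (positions 12-13)
Total groups: 4

4


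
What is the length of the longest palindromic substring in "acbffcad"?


Input: "acbffcad"
Checking substrings for palindromes:
  [3:5] "ff" (len 2) => palindrome
Longest palindromic substring: "ff" with length 2

2


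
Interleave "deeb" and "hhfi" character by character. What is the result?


Interleaving "deeb" and "hhfi":
  Position 0: 'd' from first, 'h' from second => "dh"
  Position 1: 'e' from first, 'h' from second => "eh"
  Position 2: 'e' from first, 'f' from second => "ef"
  Position 3: 'b' from first, 'i' from second => "bi"
Result: dhehefbi

dhehefbi


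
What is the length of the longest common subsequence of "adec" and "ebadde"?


LCS of "adec" and "ebadde"
DP table:
           e    b    a    d    d    e
      0    0    0    0    0    0    0
  a   0    0    0    1    1    1    1
  d   0    0    0    1    2    2    2
  e   0    1    1    1    2    2    3
  c   0    1    1    1    2    2    3
LCS length = dp[4][6] = 3

3


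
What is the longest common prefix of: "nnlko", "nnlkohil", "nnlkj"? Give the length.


Words: nnlko, nnlkohil, nnlkj
  Position 0: all 'n' => match
  Position 1: all 'n' => match
  Position 2: all 'l' => match
  Position 3: all 'k' => match
  Position 4: ('o', 'o', 'j') => mismatch, stop
LCP = "nnlk" (length 4)

4


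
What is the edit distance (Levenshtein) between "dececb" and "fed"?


Computing edit distance: "dececb" -> "fed"
DP table:
           f    e    d
      0    1    2    3
  d   1    1    2    2
  e   2    2    1    2
  c   3    3    2    2
  e   4    4    3    3
  c   5    5    4    4
  b   6    6    5    5
Edit distance = dp[6][3] = 5

5


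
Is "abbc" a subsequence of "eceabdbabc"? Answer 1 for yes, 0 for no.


Check if "abbc" is a subsequence of "eceabdbabc"
Greedy scan:
  Position 0 ('e'): no match needed
  Position 1 ('c'): no match needed
  Position 2 ('e'): no match needed
  Position 3 ('a'): matches sub[0] = 'a'
  Position 4 ('b'): matches sub[1] = 'b'
  Position 5 ('d'): no match needed
  Position 6 ('b'): matches sub[2] = 'b'
  Position 7 ('a'): no match needed
  Position 8 ('b'): no match needed
  Position 9 ('c'): matches sub[3] = 'c'
All 4 characters matched => is a subsequence

1


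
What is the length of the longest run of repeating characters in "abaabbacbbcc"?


Input: "abaabbacbbcc"
Scanning for longest run:
  Position 1 ('b'): new char, reset run to 1
  Position 2 ('a'): new char, reset run to 1
  Position 3 ('a'): continues run of 'a', length=2
  Position 4 ('b'): new char, reset run to 1
  Position 5 ('b'): continues run of 'b', length=2
  Position 6 ('a'): new char, reset run to 1
  Position 7 ('c'): new char, reset run to 1
  Position 8 ('b'): new char, reset run to 1
  Position 9 ('b'): continues run of 'b', length=2
  Position 10 ('c'): new char, reset run to 1
  Position 11 ('c'): continues run of 'c', length=2
Longest run: 'a' with length 2

2


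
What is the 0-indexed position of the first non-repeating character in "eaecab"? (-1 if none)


Input: eaecab
Character frequencies:
  'a': 2
  'b': 1
  'c': 1
  'e': 2
Scanning left to right for freq == 1:
  Position 0 ('e'): freq=2, skip
  Position 1 ('a'): freq=2, skip
  Position 2 ('e'): freq=2, skip
  Position 3 ('c'): unique! => answer = 3

3


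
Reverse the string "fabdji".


Input: fabdji
Reading characters right to left:
  Position 5: 'i'
  Position 4: 'j'
  Position 3: 'd'
  Position 2: 'b'
  Position 1: 'a'
  Position 0: 'f'
Reversed: ijdbaf

ijdbaf


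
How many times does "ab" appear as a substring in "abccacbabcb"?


Searching for "ab" in "abccacbabcb"
Scanning each position:
  Position 0: "ab" => MATCH
  Position 1: "bc" => no
  Position 2: "cc" => no
  Position 3: "ca" => no
  Position 4: "ac" => no
  Position 5: "cb" => no
  Position 6: "ba" => no
  Position 7: "ab" => MATCH
  Position 8: "bc" => no
  Position 9: "cb" => no
Total occurrences: 2

2


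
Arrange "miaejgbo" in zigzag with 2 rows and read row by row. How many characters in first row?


Zigzag "miaejgbo" into 2 rows:
Placing characters:
  'm' => row 0
  'i' => row 1
  'a' => row 0
  'e' => row 1
  'j' => row 0
  'g' => row 1
  'b' => row 0
  'o' => row 1
Rows:
  Row 0: "majb"
  Row 1: "iego"
First row length: 4

4


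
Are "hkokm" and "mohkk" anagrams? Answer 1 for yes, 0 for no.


Strings: "hkokm", "mohkk"
Sorted first:  hkkmo
Sorted second: hkkmo
Sorted forms match => anagrams

1


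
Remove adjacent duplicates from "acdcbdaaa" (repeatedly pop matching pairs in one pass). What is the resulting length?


Input: acdcbdaaa
Stack-based adjacent duplicate removal:
  Read 'a': push. Stack: a
  Read 'c': push. Stack: ac
  Read 'd': push. Stack: acd
  Read 'c': push. Stack: acdc
  Read 'b': push. Stack: acdcb
  Read 'd': push. Stack: acdcbd
  Read 'a': push. Stack: acdcbda
  Read 'a': matches stack top 'a' => pop. Stack: acdcbd
  Read 'a': push. Stack: acdcbda
Final stack: "acdcbda" (length 7)

7


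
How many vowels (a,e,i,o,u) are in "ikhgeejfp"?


Input: ikhgeejfp
Checking each character:
  'i' at position 0: vowel (running total: 1)
  'k' at position 1: consonant
  'h' at position 2: consonant
  'g' at position 3: consonant
  'e' at position 4: vowel (running total: 2)
  'e' at position 5: vowel (running total: 3)
  'j' at position 6: consonant
  'f' at position 7: consonant
  'p' at position 8: consonant
Total vowels: 3

3


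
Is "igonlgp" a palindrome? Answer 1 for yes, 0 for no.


Input: igonlgp
Reversed: pglnogi
  Compare pos 0 ('i') with pos 6 ('p'): MISMATCH
  Compare pos 1 ('g') with pos 5 ('g'): match
  Compare pos 2 ('o') with pos 4 ('l'): MISMATCH
Result: not a palindrome

0


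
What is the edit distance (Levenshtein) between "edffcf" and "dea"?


Computing edit distance: "edffcf" -> "dea"
DP table:
           d    e    a
      0    1    2    3
  e   1    1    1    2
  d   2    1    2    2
  f   3    2    2    3
  f   4    3    3    3
  c   5    4    4    4
  f   6    5    5    5
Edit distance = dp[6][3] = 5

5


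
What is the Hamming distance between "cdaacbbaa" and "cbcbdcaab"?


Comparing "cdaacbbaa" and "cbcbdcaab" position by position:
  Position 0: 'c' vs 'c' => same
  Position 1: 'd' vs 'b' => differ
  Position 2: 'a' vs 'c' => differ
  Position 3: 'a' vs 'b' => differ
  Position 4: 'c' vs 'd' => differ
  Position 5: 'b' vs 'c' => differ
  Position 6: 'b' vs 'a' => differ
  Position 7: 'a' vs 'a' => same
  Position 8: 'a' vs 'b' => differ
Total differences (Hamming distance): 7

7


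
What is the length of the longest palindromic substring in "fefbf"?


Input: "fefbf"
Checking substrings for palindromes:
  [0:3] "fef" (len 3) => palindrome
  [2:5] "fbf" (len 3) => palindrome
Longest palindromic substring: "fef" with length 3

3


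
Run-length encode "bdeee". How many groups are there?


Input: bdeee
Scanning for consecutive runs:
  Group 1: 'b' x 1 (positions 0-0)
  Group 2: 'd' x 1 (positions 1-1)
  Group 3: 'e' x 3 (positions 2-4)
Total groups: 3

3


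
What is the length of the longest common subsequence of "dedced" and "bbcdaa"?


LCS of "dedced" and "bbcdaa"
DP table:
           b    b    c    d    a    a
      0    0    0    0    0    0    0
  d   0    0    0    0    1    1    1
  e   0    0    0    0    1    1    1
  d   0    0    0    0    1    1    1
  c   0    0    0    1    1    1    1
  e   0    0    0    1    1    1    1
  d   0    0    0    1    2    2    2
LCS length = dp[6][6] = 2

2


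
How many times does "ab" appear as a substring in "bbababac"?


Searching for "ab" in "bbababac"
Scanning each position:
  Position 0: "bb" => no
  Position 1: "ba" => no
  Position 2: "ab" => MATCH
  Position 3: "ba" => no
  Position 4: "ab" => MATCH
  Position 5: "ba" => no
  Position 6: "ac" => no
Total occurrences: 2

2


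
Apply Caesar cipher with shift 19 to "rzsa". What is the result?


Caesar cipher: shift "rzsa" by 19
  'r' (pos 17) + 19 = pos 10 = 'k'
  'z' (pos 25) + 19 = pos 18 = 's'
  's' (pos 18) + 19 = pos 11 = 'l'
  'a' (pos 0) + 19 = pos 19 = 't'
Result: kslt

kslt


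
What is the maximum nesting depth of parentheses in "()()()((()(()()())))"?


Input: "()()()((()(()()())))"
Tracking depth:
  Position 0 '(': depth becomes 1
  Position 1 ')': depth becomes 0
  Position 2 '(': depth becomes 1
  Position 3 ')': depth becomes 0
  Position 4 '(': depth becomes 1
  Position 5 ')': depth becomes 0
  Position 6 '(': depth becomes 1
  Position 7 '(': depth becomes 2
  Position 8 '(': depth becomes 3
  Position 9 ')': depth becomes 2
  Position 10 '(': depth becomes 3
  Position 11 '(': depth becomes 4
  Position 12 ')': depth becomes 3
  Position 13 '(': depth becomes 4
  Position 14 ')': depth becomes 3
  Position 15 '(': depth becomes 4
  Position 16 ')': depth becomes 3
  Position 17 ')': depth becomes 2
  Position 18 ')': depth becomes 1
  Position 19 ')': depth becomes 0
Maximum depth reached: 4

4


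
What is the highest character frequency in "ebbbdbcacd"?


Input: ebbbdbcacd
Character counts:
  'a': 1
  'b': 4
  'c': 2
  'd': 2
  'e': 1
Maximum frequency: 4

4


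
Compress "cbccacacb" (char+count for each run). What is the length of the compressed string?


Input: cbccacacb
Runs:
  'c' x 1 => "c1"
  'b' x 1 => "b1"
  'c' x 2 => "c2"
  'a' x 1 => "a1"
  'c' x 1 => "c1"
  'a' x 1 => "a1"
  'c' x 1 => "c1"
  'b' x 1 => "b1"
Compressed: "c1b1c2a1c1a1c1b1"
Compressed length: 16

16


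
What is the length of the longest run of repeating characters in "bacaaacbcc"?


Input: "bacaaacbcc"
Scanning for longest run:
  Position 1 ('a'): new char, reset run to 1
  Position 2 ('c'): new char, reset run to 1
  Position 3 ('a'): new char, reset run to 1
  Position 4 ('a'): continues run of 'a', length=2
  Position 5 ('a'): continues run of 'a', length=3
  Position 6 ('c'): new char, reset run to 1
  Position 7 ('b'): new char, reset run to 1
  Position 8 ('c'): new char, reset run to 1
  Position 9 ('c'): continues run of 'c', length=2
Longest run: 'a' with length 3

3


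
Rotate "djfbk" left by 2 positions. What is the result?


Input: "djfbk", rotate left by 2
First 2 characters: "dj"
Remaining characters: "fbk"
Concatenate remaining + first: "fbk" + "dj" = "fbkdj"

fbkdj


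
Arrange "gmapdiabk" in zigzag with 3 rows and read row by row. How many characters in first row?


Zigzag "gmapdiabk" into 3 rows:
Placing characters:
  'g' => row 0
  'm' => row 1
  'a' => row 2
  'p' => row 1
  'd' => row 0
  'i' => row 1
  'a' => row 2
  'b' => row 1
  'k' => row 0
Rows:
  Row 0: "gdk"
  Row 1: "mpib"
  Row 2: "aa"
First row length: 3

3


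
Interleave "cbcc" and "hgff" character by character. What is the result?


Interleaving "cbcc" and "hgff":
  Position 0: 'c' from first, 'h' from second => "ch"
  Position 1: 'b' from first, 'g' from second => "bg"
  Position 2: 'c' from first, 'f' from second => "cf"
  Position 3: 'c' from first, 'f' from second => "cf"
Result: chbgcfcf

chbgcfcf


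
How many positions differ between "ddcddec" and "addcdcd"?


Comparing "ddcddec" and "addcdcd" position by position:
  Position 0: 'd' vs 'a' => DIFFER
  Position 1: 'd' vs 'd' => same
  Position 2: 'c' vs 'd' => DIFFER
  Position 3: 'd' vs 'c' => DIFFER
  Position 4: 'd' vs 'd' => same
  Position 5: 'e' vs 'c' => DIFFER
  Position 6: 'c' vs 'd' => DIFFER
Positions that differ: 5

5


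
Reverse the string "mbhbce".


Input: mbhbce
Reading characters right to left:
  Position 5: 'e'
  Position 4: 'c'
  Position 3: 'b'
  Position 2: 'h'
  Position 1: 'b'
  Position 0: 'm'
Reversed: ecbhbm

ecbhbm


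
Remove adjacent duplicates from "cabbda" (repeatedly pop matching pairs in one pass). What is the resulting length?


Input: cabbda
Stack-based adjacent duplicate removal:
  Read 'c': push. Stack: c
  Read 'a': push. Stack: ca
  Read 'b': push. Stack: cab
  Read 'b': matches stack top 'b' => pop. Stack: ca
  Read 'd': push. Stack: cad
  Read 'a': push. Stack: cada
Final stack: "cada" (length 4)

4


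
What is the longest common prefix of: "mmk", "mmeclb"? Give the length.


Words: mmk, mmeclb
  Position 0: all 'm' => match
  Position 1: all 'm' => match
  Position 2: ('k', 'e') => mismatch, stop
LCP = "mm" (length 2)

2


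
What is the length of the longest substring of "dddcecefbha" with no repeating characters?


Input: "dddcecefbha"
Sliding window (track last position of each char):
  Position 0 ('d'): window [0,0] length 1 -- new best
  Position 1 ('d'): repeat (last at 0), move window start to 1
  Position 1 ('d'): window [1,1] length 1
  Position 2 ('d'): repeat (last at 1), move window start to 2
  Position 2 ('d'): window [2,2] length 1
  Position 3 ('c'): window [2,3] length 2 -- new best
  Position 4 ('e'): window [2,4] length 3 -- new best
  Position 5 ('c'): repeat (last at 3), move window start to 4
  Position 5 ('c'): window [4,5] length 2
  Position 6 ('e'): repeat (last at 4), move window start to 5
  Position 6 ('e'): window [5,6] length 2
  Position 7 ('f'): window [5,7] length 3
  Position 8 ('b'): window [5,8] length 4 -- new best
  Position 9 ('h'): window [5,9] length 5 -- new best
  Position 10 ('a'): window [5,10] length 6 -- new best
Longest substring with no repeats: "cefbha" with length 6

6


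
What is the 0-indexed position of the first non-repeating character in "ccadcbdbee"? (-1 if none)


Input: ccadcbdbee
Character frequencies:
  'a': 1
  'b': 2
  'c': 3
  'd': 2
  'e': 2
Scanning left to right for freq == 1:
  Position 0 ('c'): freq=3, skip
  Position 1 ('c'): freq=3, skip
  Position 2 ('a'): unique! => answer = 2

2


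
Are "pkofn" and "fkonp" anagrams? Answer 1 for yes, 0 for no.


Strings: "pkofn", "fkonp"
Sorted first:  fknop
Sorted second: fknop
Sorted forms match => anagrams

1


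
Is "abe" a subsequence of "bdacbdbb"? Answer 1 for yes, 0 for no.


Check if "abe" is a subsequence of "bdacbdbb"
Greedy scan:
  Position 0 ('b'): no match needed
  Position 1 ('d'): no match needed
  Position 2 ('a'): matches sub[0] = 'a'
  Position 3 ('c'): no match needed
  Position 4 ('b'): matches sub[1] = 'b'
  Position 5 ('d'): no match needed
  Position 6 ('b'): no match needed
  Position 7 ('b'): no match needed
Only matched 2/3 characters => not a subsequence

0


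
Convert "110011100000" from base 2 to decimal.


Input: "110011100000" in base 2
Positional expansion:
  Digit '1' (value 1) x 2^11 = 2048
  Digit '1' (value 1) x 2^10 = 1024
  Digit '0' (value 0) x 2^9 = 0
  Digit '0' (value 0) x 2^8 = 0
  Digit '1' (value 1) x 2^7 = 128
  Digit '1' (value 1) x 2^6 = 64
  Digit '1' (value 1) x 2^5 = 32
  Digit '0' (value 0) x 2^4 = 0
  Digit '0' (value 0) x 2^3 = 0
  Digit '0' (value 0) x 2^2 = 0
  Digit '0' (value 0) x 2^1 = 0
  Digit '0' (value 0) x 2^0 = 0
Sum = 3296

3296


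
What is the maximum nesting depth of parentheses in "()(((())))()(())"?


Input: "()(((())))()(())"
Tracking depth:
  Position 0 '(': depth becomes 1
  Position 1 ')': depth becomes 0
  Position 2 '(': depth becomes 1
  Position 3 '(': depth becomes 2
  Position 4 '(': depth becomes 3
  Position 5 '(': depth becomes 4
  Position 6 ')': depth becomes 3
  Position 7 ')': depth becomes 2
  Position 8 ')': depth becomes 1
  Position 9 ')': depth becomes 0
  Position 10 '(': depth becomes 1
  Position 11 ')': depth becomes 0
  Position 12 '(': depth becomes 1
  Position 13 '(': depth becomes 2
  Position 14 ')': depth becomes 1
  Position 15 ')': depth becomes 0
Maximum depth reached: 4

4


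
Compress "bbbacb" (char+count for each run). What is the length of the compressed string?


Input: bbbacb
Runs:
  'b' x 3 => "b3"
  'a' x 1 => "a1"
  'c' x 1 => "c1"
  'b' x 1 => "b1"
Compressed: "b3a1c1b1"
Compressed length: 8

8


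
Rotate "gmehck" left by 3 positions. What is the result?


Input: "gmehck", rotate left by 3
First 3 characters: "gme"
Remaining characters: "hck"
Concatenate remaining + first: "hck" + "gme" = "hckgme"

hckgme


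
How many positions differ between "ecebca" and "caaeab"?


Comparing "ecebca" and "caaeab" position by position:
  Position 0: 'e' vs 'c' => DIFFER
  Position 1: 'c' vs 'a' => DIFFER
  Position 2: 'e' vs 'a' => DIFFER
  Position 3: 'b' vs 'e' => DIFFER
  Position 4: 'c' vs 'a' => DIFFER
  Position 5: 'a' vs 'b' => DIFFER
Positions that differ: 6

6


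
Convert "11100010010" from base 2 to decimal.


Input: "11100010010" in base 2
Positional expansion:
  Digit '1' (value 1) x 2^10 = 1024
  Digit '1' (value 1) x 2^9 = 512
  Digit '1' (value 1) x 2^8 = 256
  Digit '0' (value 0) x 2^7 = 0
  Digit '0' (value 0) x 2^6 = 0
  Digit '0' (value 0) x 2^5 = 0
  Digit '1' (value 1) x 2^4 = 16
  Digit '0' (value 0) x 2^3 = 0
  Digit '0' (value 0) x 2^2 = 0
  Digit '1' (value 1) x 2^1 = 2
  Digit '0' (value 0) x 2^0 = 0
Sum = 1810

1810


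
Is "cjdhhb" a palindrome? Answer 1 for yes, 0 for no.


Input: cjdhhb
Reversed: bhhdjc
  Compare pos 0 ('c') with pos 5 ('b'): MISMATCH
  Compare pos 1 ('j') with pos 4 ('h'): MISMATCH
  Compare pos 2 ('d') with pos 3 ('h'): MISMATCH
Result: not a palindrome

0


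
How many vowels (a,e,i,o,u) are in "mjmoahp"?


Input: mjmoahp
Checking each character:
  'm' at position 0: consonant
  'j' at position 1: consonant
  'm' at position 2: consonant
  'o' at position 3: vowel (running total: 1)
  'a' at position 4: vowel (running total: 2)
  'h' at position 5: consonant
  'p' at position 6: consonant
Total vowels: 2

2


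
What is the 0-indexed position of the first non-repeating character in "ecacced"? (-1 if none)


Input: ecacced
Character frequencies:
  'a': 1
  'c': 3
  'd': 1
  'e': 2
Scanning left to right for freq == 1:
  Position 0 ('e'): freq=2, skip
  Position 1 ('c'): freq=3, skip
  Position 2 ('a'): unique! => answer = 2

2


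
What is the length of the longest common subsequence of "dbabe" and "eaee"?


LCS of "dbabe" and "eaee"
DP table:
           e    a    e    e
      0    0    0    0    0
  d   0    0    0    0    0
  b   0    0    0    0    0
  a   0    0    1    1    1
  b   0    0    1    1    1
  e   0    1    1    2    2
LCS length = dp[5][4] = 2

2


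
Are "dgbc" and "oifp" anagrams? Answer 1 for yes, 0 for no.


Strings: "dgbc", "oifp"
Sorted first:  bcdg
Sorted second: fiop
Differ at position 0: 'b' vs 'f' => not anagrams

0


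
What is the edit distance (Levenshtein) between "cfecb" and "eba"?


Computing edit distance: "cfecb" -> "eba"
DP table:
           e    b    a
      0    1    2    3
  c   1    1    2    3
  f   2    2    2    3
  e   3    2    3    3
  c   4    3    3    4
  b   5    4    3    4
Edit distance = dp[5][3] = 4

4


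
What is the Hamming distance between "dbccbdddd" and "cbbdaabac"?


Comparing "dbccbdddd" and "cbbdaabac" position by position:
  Position 0: 'd' vs 'c' => differ
  Position 1: 'b' vs 'b' => same
  Position 2: 'c' vs 'b' => differ
  Position 3: 'c' vs 'd' => differ
  Position 4: 'b' vs 'a' => differ
  Position 5: 'd' vs 'a' => differ
  Position 6: 'd' vs 'b' => differ
  Position 7: 'd' vs 'a' => differ
  Position 8: 'd' vs 'c' => differ
Total differences (Hamming distance): 8

8


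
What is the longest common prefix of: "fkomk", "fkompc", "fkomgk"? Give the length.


Words: fkomk, fkompc, fkomgk
  Position 0: all 'f' => match
  Position 1: all 'k' => match
  Position 2: all 'o' => match
  Position 3: all 'm' => match
  Position 4: ('k', 'p', 'g') => mismatch, stop
LCP = "fkom" (length 4)

4


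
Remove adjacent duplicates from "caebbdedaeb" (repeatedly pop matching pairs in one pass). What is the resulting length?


Input: caebbdedaeb
Stack-based adjacent duplicate removal:
  Read 'c': push. Stack: c
  Read 'a': push. Stack: ca
  Read 'e': push. Stack: cae
  Read 'b': push. Stack: caeb
  Read 'b': matches stack top 'b' => pop. Stack: cae
  Read 'd': push. Stack: caed
  Read 'e': push. Stack: caede
  Read 'd': push. Stack: caeded
  Read 'a': push. Stack: caededa
  Read 'e': push. Stack: caededae
  Read 'b': push. Stack: caededaeb
Final stack: "caededaeb" (length 9)

9


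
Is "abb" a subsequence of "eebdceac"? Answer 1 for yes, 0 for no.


Check if "abb" is a subsequence of "eebdceac"
Greedy scan:
  Position 0 ('e'): no match needed
  Position 1 ('e'): no match needed
  Position 2 ('b'): no match needed
  Position 3 ('d'): no match needed
  Position 4 ('c'): no match needed
  Position 5 ('e'): no match needed
  Position 6 ('a'): matches sub[0] = 'a'
  Position 7 ('c'): no match needed
Only matched 1/3 characters => not a subsequence

0


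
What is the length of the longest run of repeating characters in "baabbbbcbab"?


Input: "baabbbbcbab"
Scanning for longest run:
  Position 1 ('a'): new char, reset run to 1
  Position 2 ('a'): continues run of 'a', length=2
  Position 3 ('b'): new char, reset run to 1
  Position 4 ('b'): continues run of 'b', length=2
  Position 5 ('b'): continues run of 'b', length=3
  Position 6 ('b'): continues run of 'b', length=4
  Position 7 ('c'): new char, reset run to 1
  Position 8 ('b'): new char, reset run to 1
  Position 9 ('a'): new char, reset run to 1
  Position 10 ('b'): new char, reset run to 1
Longest run: 'b' with length 4

4


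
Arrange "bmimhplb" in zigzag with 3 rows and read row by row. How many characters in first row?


Zigzag "bmimhplb" into 3 rows:
Placing characters:
  'b' => row 0
  'm' => row 1
  'i' => row 2
  'm' => row 1
  'h' => row 0
  'p' => row 1
  'l' => row 2
  'b' => row 1
Rows:
  Row 0: "bh"
  Row 1: "mmpb"
  Row 2: "il"
First row length: 2

2


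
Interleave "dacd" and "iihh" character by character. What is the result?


Interleaving "dacd" and "iihh":
  Position 0: 'd' from first, 'i' from second => "di"
  Position 1: 'a' from first, 'i' from second => "ai"
  Position 2: 'c' from first, 'h' from second => "ch"
  Position 3: 'd' from first, 'h' from second => "dh"
Result: diaichdh

diaichdh


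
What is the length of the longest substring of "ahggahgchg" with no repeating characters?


Input: "ahggahgchg"
Sliding window (track last position of each char):
  Position 0 ('a'): window [0,0] length 1 -- new best
  Position 1 ('h'): window [0,1] length 2 -- new best
  Position 2 ('g'): window [0,2] length 3 -- new best
  Position 3 ('g'): repeat (last at 2), move window start to 3
  Position 3 ('g'): window [3,3] length 1
  Position 4 ('a'): window [3,4] length 2
  Position 5 ('h'): window [3,5] length 3
  Position 6 ('g'): repeat (last at 3), move window start to 4
  Position 6 ('g'): window [4,6] length 3
  Position 7 ('c'): window [4,7] length 4 -- new best
  Position 8 ('h'): repeat (last at 5), move window start to 6
  Position 8 ('h'): window [6,8] length 3
  Position 9 ('g'): repeat (last at 6), move window start to 7
  Position 9 ('g'): window [7,9] length 3
Longest substring with no repeats: "ahgc" with length 4

4


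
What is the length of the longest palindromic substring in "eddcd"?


Input: "eddcd"
Checking substrings for palindromes:
  [2:5] "dcd" (len 3) => palindrome
  [1:3] "dd" (len 2) => palindrome
Longest palindromic substring: "dcd" with length 3

3


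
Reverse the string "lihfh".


Input: lihfh
Reading characters right to left:
  Position 4: 'h'
  Position 3: 'f'
  Position 2: 'h'
  Position 1: 'i'
  Position 0: 'l'
Reversed: hfhil

hfhil


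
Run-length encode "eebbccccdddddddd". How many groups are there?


Input: eebbccccdddddddd
Scanning for consecutive runs:
  Group 1: 'e' x 2 (positions 0-1)
  Group 2: 'b' x 2 (positions 2-3)
  Group 3: 'c' x 4 (positions 4-7)
  Group 4: 'd' x 8 (positions 8-15)
Total groups: 4

4


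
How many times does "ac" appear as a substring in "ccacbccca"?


Searching for "ac" in "ccacbccca"
Scanning each position:
  Position 0: "cc" => no
  Position 1: "ca" => no
  Position 2: "ac" => MATCH
  Position 3: "cb" => no
  Position 4: "bc" => no
  Position 5: "cc" => no
  Position 6: "cc" => no
  Position 7: "ca" => no
Total occurrences: 1

1


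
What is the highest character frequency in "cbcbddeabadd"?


Input: cbcbddeabadd
Character counts:
  'a': 2
  'b': 3
  'c': 2
  'd': 4
  'e': 1
Maximum frequency: 4

4


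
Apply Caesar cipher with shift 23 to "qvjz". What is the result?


Caesar cipher: shift "qvjz" by 23
  'q' (pos 16) + 23 = pos 13 = 'n'
  'v' (pos 21) + 23 = pos 18 = 's'
  'j' (pos 9) + 23 = pos 6 = 'g'
  'z' (pos 25) + 23 = pos 22 = 'w'
Result: nsgw

nsgw


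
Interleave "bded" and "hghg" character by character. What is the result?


Interleaving "bded" and "hghg":
  Position 0: 'b' from first, 'h' from second => "bh"
  Position 1: 'd' from first, 'g' from second => "dg"
  Position 2: 'e' from first, 'h' from second => "eh"
  Position 3: 'd' from first, 'g' from second => "dg"
Result: bhdgehdg

bhdgehdg


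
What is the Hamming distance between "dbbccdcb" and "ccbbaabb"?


Comparing "dbbccdcb" and "ccbbaabb" position by position:
  Position 0: 'd' vs 'c' => differ
  Position 1: 'b' vs 'c' => differ
  Position 2: 'b' vs 'b' => same
  Position 3: 'c' vs 'b' => differ
  Position 4: 'c' vs 'a' => differ
  Position 5: 'd' vs 'a' => differ
  Position 6: 'c' vs 'b' => differ
  Position 7: 'b' vs 'b' => same
Total differences (Hamming distance): 6

6


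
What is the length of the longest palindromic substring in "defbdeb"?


Input: "defbdeb"
Checking substrings for palindromes:
  No multi-char palindromic substrings found
Longest palindromic substring: "d" with length 1

1


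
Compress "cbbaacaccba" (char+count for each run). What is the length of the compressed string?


Input: cbbaacaccba
Runs:
  'c' x 1 => "c1"
  'b' x 2 => "b2"
  'a' x 2 => "a2"
  'c' x 1 => "c1"
  'a' x 1 => "a1"
  'c' x 2 => "c2"
  'b' x 1 => "b1"
  'a' x 1 => "a1"
Compressed: "c1b2a2c1a1c2b1a1"
Compressed length: 16

16


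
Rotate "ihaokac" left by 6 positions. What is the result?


Input: "ihaokac", rotate left by 6
First 6 characters: "ihaoka"
Remaining characters: "c"
Concatenate remaining + first: "c" + "ihaoka" = "cihaoka"

cihaoka


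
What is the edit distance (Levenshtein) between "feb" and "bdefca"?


Computing edit distance: "feb" -> "bdefca"
DP table:
           b    d    e    f    c    a
      0    1    2    3    4    5    6
  f   1    1    2    3    3    4    5
  e   2    2    2    2    3    4    5
  b   3    2    3    3    3    4    5
Edit distance = dp[3][6] = 5

5


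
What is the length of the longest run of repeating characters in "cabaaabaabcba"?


Input: "cabaaabaabcba"
Scanning for longest run:
  Position 1 ('a'): new char, reset run to 1
  Position 2 ('b'): new char, reset run to 1
  Position 3 ('a'): new char, reset run to 1
  Position 4 ('a'): continues run of 'a', length=2
  Position 5 ('a'): continues run of 'a', length=3
  Position 6 ('b'): new char, reset run to 1
  Position 7 ('a'): new char, reset run to 1
  Position 8 ('a'): continues run of 'a', length=2
  Position 9 ('b'): new char, reset run to 1
  Position 10 ('c'): new char, reset run to 1
  Position 11 ('b'): new char, reset run to 1
  Position 12 ('a'): new char, reset run to 1
Longest run: 'a' with length 3

3


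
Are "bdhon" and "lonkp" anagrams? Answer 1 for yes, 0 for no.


Strings: "bdhon", "lonkp"
Sorted first:  bdhno
Sorted second: klnop
Differ at position 0: 'b' vs 'k' => not anagrams

0


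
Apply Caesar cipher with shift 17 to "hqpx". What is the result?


Caesar cipher: shift "hqpx" by 17
  'h' (pos 7) + 17 = pos 24 = 'y'
  'q' (pos 16) + 17 = pos 7 = 'h'
  'p' (pos 15) + 17 = pos 6 = 'g'
  'x' (pos 23) + 17 = pos 14 = 'o'
Result: yhgo

yhgo


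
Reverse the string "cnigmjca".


Input: cnigmjca
Reading characters right to left:
  Position 7: 'a'
  Position 6: 'c'
  Position 5: 'j'
  Position 4: 'm'
  Position 3: 'g'
  Position 2: 'i'
  Position 1: 'n'
  Position 0: 'c'
Reversed: acjmginc

acjmginc


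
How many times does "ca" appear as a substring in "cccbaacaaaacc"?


Searching for "ca" in "cccbaacaaaacc"
Scanning each position:
  Position 0: "cc" => no
  Position 1: "cc" => no
  Position 2: "cb" => no
  Position 3: "ba" => no
  Position 4: "aa" => no
  Position 5: "ac" => no
  Position 6: "ca" => MATCH
  Position 7: "aa" => no
  Position 8: "aa" => no
  Position 9: "aa" => no
  Position 10: "ac" => no
  Position 11: "cc" => no
Total occurrences: 1

1


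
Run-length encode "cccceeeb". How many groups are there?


Input: cccceeeb
Scanning for consecutive runs:
  Group 1: 'c' x 4 (positions 0-3)
  Group 2: 'e' x 3 (positions 4-6)
  Group 3: 'b' x 1 (positions 7-7)
Total groups: 3

3


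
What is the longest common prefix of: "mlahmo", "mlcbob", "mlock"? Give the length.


Words: mlahmo, mlcbob, mlock
  Position 0: all 'm' => match
  Position 1: all 'l' => match
  Position 2: ('a', 'c', 'o') => mismatch, stop
LCP = "ml" (length 2)

2


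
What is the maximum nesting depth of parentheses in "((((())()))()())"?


Input: "((((())()))()())"
Tracking depth:
  Position 0 '(': depth becomes 1
  Position 1 '(': depth becomes 2
  Position 2 '(': depth becomes 3
  Position 3 '(': depth becomes 4
  Position 4 '(': depth becomes 5
  Position 5 ')': depth becomes 4
  Position 6 ')': depth becomes 3
  Position 7 '(': depth becomes 4
  Position 8 ')': depth becomes 3
  Position 9 ')': depth becomes 2
  Position 10 ')': depth becomes 1
  Position 11 '(': depth becomes 2
  Position 12 ')': depth becomes 1
  Position 13 '(': depth becomes 2
  Position 14 ')': depth becomes 1
  Position 15 ')': depth becomes 0
Maximum depth reached: 5

5


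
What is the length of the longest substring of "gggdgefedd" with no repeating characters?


Input: "gggdgefedd"
Sliding window (track last position of each char):
  Position 0 ('g'): window [0,0] length 1 -- new best
  Position 1 ('g'): repeat (last at 0), move window start to 1
  Position 1 ('g'): window [1,1] length 1
  Position 2 ('g'): repeat (last at 1), move window start to 2
  Position 2 ('g'): window [2,2] length 1
  Position 3 ('d'): window [2,3] length 2 -- new best
  Position 4 ('g'): repeat (last at 2), move window start to 3
  Position 4 ('g'): window [3,4] length 2
  Position 5 ('e'): window [3,5] length 3 -- new best
  Position 6 ('f'): window [3,6] length 4 -- new best
  Position 7 ('e'): repeat (last at 5), move window start to 6
  Position 7 ('e'): window [6,7] length 2
  Position 8 ('d'): window [6,8] length 3
  Position 9 ('d'): repeat (last at 8), move window start to 9
  Position 9 ('d'): window [9,9] length 1
Longest substring with no repeats: "dgef" with length 4

4


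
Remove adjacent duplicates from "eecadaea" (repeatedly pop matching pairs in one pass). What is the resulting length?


Input: eecadaea
Stack-based adjacent duplicate removal:
  Read 'e': push. Stack: e
  Read 'e': matches stack top 'e' => pop. Stack: (empty)
  Read 'c': push. Stack: c
  Read 'a': push. Stack: ca
  Read 'd': push. Stack: cad
  Read 'a': push. Stack: cada
  Read 'e': push. Stack: cadae
  Read 'a': push. Stack: cadaea
Final stack: "cadaea" (length 6)

6


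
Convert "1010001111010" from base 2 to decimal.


Input: "1010001111010" in base 2
Positional expansion:
  Digit '1' (value 1) x 2^12 = 4096
  Digit '0' (value 0) x 2^11 = 0
  Digit '1' (value 1) x 2^10 = 1024
  Digit '0' (value 0) x 2^9 = 0
  Digit '0' (value 0) x 2^8 = 0
  Digit '0' (value 0) x 2^7 = 0
  Digit '1' (value 1) x 2^6 = 64
  Digit '1' (value 1) x 2^5 = 32
  Digit '1' (value 1) x 2^4 = 16
  Digit '1' (value 1) x 2^3 = 8
  Digit '0' (value 0) x 2^2 = 0
  Digit '1' (value 1) x 2^1 = 2
  Digit '0' (value 0) x 2^0 = 0
Sum = 5242

5242


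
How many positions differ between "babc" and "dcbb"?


Comparing "babc" and "dcbb" position by position:
  Position 0: 'b' vs 'd' => DIFFER
  Position 1: 'a' vs 'c' => DIFFER
  Position 2: 'b' vs 'b' => same
  Position 3: 'c' vs 'b' => DIFFER
Positions that differ: 3

3


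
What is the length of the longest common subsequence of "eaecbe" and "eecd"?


LCS of "eaecbe" and "eecd"
DP table:
           e    e    c    d
      0    0    0    0    0
  e   0    1    1    1    1
  a   0    1    1    1    1
  e   0    1    2    2    2
  c   0    1    2    3    3
  b   0    1    2    3    3
  e   0    1    2    3    3
LCS length = dp[6][4] = 3

3


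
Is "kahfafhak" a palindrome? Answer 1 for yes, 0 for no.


Input: kahfafhak
Reversed: kahfafhak
  Compare pos 0 ('k') with pos 8 ('k'): match
  Compare pos 1 ('a') with pos 7 ('a'): match
  Compare pos 2 ('h') with pos 6 ('h'): match
  Compare pos 3 ('f') with pos 5 ('f'): match
Result: palindrome

1


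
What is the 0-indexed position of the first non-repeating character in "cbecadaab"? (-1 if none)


Input: cbecadaab
Character frequencies:
  'a': 3
  'b': 2
  'c': 2
  'd': 1
  'e': 1
Scanning left to right for freq == 1:
  Position 0 ('c'): freq=2, skip
  Position 1 ('b'): freq=2, skip
  Position 2 ('e'): unique! => answer = 2

2


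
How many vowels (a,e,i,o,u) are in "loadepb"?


Input: loadepb
Checking each character:
  'l' at position 0: consonant
  'o' at position 1: vowel (running total: 1)
  'a' at position 2: vowel (running total: 2)
  'd' at position 3: consonant
  'e' at position 4: vowel (running total: 3)
  'p' at position 5: consonant
  'b' at position 6: consonant
Total vowels: 3

3


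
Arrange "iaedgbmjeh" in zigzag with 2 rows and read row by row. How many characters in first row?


Zigzag "iaedgbmjeh" into 2 rows:
Placing characters:
  'i' => row 0
  'a' => row 1
  'e' => row 0
  'd' => row 1
  'g' => row 0
  'b' => row 1
  'm' => row 0
  'j' => row 1
  'e' => row 0
  'h' => row 1
Rows:
  Row 0: "iegme"
  Row 1: "adbjh"
First row length: 5

5


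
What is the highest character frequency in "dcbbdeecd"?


Input: dcbbdeecd
Character counts:
  'b': 2
  'c': 2
  'd': 3
  'e': 2
Maximum frequency: 3

3


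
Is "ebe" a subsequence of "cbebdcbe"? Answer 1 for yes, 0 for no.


Check if "ebe" is a subsequence of "cbebdcbe"
Greedy scan:
  Position 0 ('c'): no match needed
  Position 1 ('b'): no match needed
  Position 2 ('e'): matches sub[0] = 'e'
  Position 3 ('b'): matches sub[1] = 'b'
  Position 4 ('d'): no match needed
  Position 5 ('c'): no match needed
  Position 6 ('b'): no match needed
  Position 7 ('e'): matches sub[2] = 'e'
All 3 characters matched => is a subsequence

1


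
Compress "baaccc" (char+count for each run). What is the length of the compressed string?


Input: baaccc
Runs:
  'b' x 1 => "b1"
  'a' x 2 => "a2"
  'c' x 3 => "c3"
Compressed: "b1a2c3"
Compressed length: 6

6


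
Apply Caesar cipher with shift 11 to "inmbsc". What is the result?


Caesar cipher: shift "inmbsc" by 11
  'i' (pos 8) + 11 = pos 19 = 't'
  'n' (pos 13) + 11 = pos 24 = 'y'
  'm' (pos 12) + 11 = pos 23 = 'x'
  'b' (pos 1) + 11 = pos 12 = 'm'
  's' (pos 18) + 11 = pos 3 = 'd'
  'c' (pos 2) + 11 = pos 13 = 'n'
Result: tyxmdn

tyxmdn


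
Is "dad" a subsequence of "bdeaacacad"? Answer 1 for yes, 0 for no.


Check if "dad" is a subsequence of "bdeaacacad"
Greedy scan:
  Position 0 ('b'): no match needed
  Position 1 ('d'): matches sub[0] = 'd'
  Position 2 ('e'): no match needed
  Position 3 ('a'): matches sub[1] = 'a'
  Position 4 ('a'): no match needed
  Position 5 ('c'): no match needed
  Position 6 ('a'): no match needed
  Position 7 ('c'): no match needed
  Position 8 ('a'): no match needed
  Position 9 ('d'): matches sub[2] = 'd'
All 3 characters matched => is a subsequence

1


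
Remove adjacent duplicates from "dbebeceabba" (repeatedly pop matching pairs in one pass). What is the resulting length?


Input: dbebeceabba
Stack-based adjacent duplicate removal:
  Read 'd': push. Stack: d
  Read 'b': push. Stack: db
  Read 'e': push. Stack: dbe
  Read 'b': push. Stack: dbeb
  Read 'e': push. Stack: dbebe
  Read 'c': push. Stack: dbebec
  Read 'e': push. Stack: dbebece
  Read 'a': push. Stack: dbebecea
  Read 'b': push. Stack: dbebeceab
  Read 'b': matches stack top 'b' => pop. Stack: dbebecea
  Read 'a': matches stack top 'a' => pop. Stack: dbebece
Final stack: "dbebece" (length 7)

7


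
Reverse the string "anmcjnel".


Input: anmcjnel
Reading characters right to left:
  Position 7: 'l'
  Position 6: 'e'
  Position 5: 'n'
  Position 4: 'j'
  Position 3: 'c'
  Position 2: 'm'
  Position 1: 'n'
  Position 0: 'a'
Reversed: lenjcmna

lenjcmna


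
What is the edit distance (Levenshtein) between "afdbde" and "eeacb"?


Computing edit distance: "afdbde" -> "eeacb"
DP table:
           e    e    a    c    b
      0    1    2    3    4    5
  a   1    1    2    2    3    4
  f   2    2    2    3    3    4
  d   3    3    3    3    4    4
  b   4    4    4    4    4    4
  d   5    5    5    5    5    5
  e   6    5    5    6    6    6
Edit distance = dp[6][5] = 6

6
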